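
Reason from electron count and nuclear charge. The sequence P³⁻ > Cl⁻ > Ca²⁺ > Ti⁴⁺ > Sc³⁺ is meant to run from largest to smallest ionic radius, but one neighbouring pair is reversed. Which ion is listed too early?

Compare adjacent ions: both have 18 electrons but Z(Ti)=22 > Z(Sc)=21, so Ti⁴⁺ should be the smaller of the two — yet in this decreasing list Ti⁴⁺ sits before Sc³⁺. Nothing else is reversed, so Ti⁴⁺ should move one place to the right.

Ti⁴⁺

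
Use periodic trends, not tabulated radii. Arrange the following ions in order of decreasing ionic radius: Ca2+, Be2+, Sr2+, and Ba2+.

Ba2+ > Sr2+ > Ca2+ > Be2+

These ions sit in one column with identical charge. Each step down the periodic table adds a principal shell, increasing the radius.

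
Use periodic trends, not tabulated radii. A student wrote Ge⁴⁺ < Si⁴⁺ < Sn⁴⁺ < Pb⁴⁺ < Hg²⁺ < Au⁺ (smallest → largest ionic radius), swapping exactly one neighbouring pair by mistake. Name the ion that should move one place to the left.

Si⁴⁺

The pair Ge⁴⁺, Si⁴⁺ is the wrong way round — both in group 14 with the same charge; Si⁴⁺ (period 3) has the smaller radius. All other adjacent pairs agree with periodic trends, so Si⁴⁺ is the misplaced ion.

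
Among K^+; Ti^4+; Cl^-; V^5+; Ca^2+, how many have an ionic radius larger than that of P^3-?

0

These species are isoelectronic with 18 electrons. The only difference is the number of protons: V^5+ (Z=23), Ti^4+ (Z=22), Ca^2+ (Z=20), K^+ (Z=19), Cl^- (Z=17), P^3- (Z=15). The strongest nuclear pull (V^5+) gives the smallest ion.
Overall: V^5+ < Ti^4+ < Ca^2+ < K^+ < Cl^- < P^3-. P^3- has 5 below it and 0 above. Count: 0.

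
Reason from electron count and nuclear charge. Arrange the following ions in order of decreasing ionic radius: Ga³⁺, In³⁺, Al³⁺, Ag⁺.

Ag⁺ > In³⁺ > Ga³⁺ > Al³⁺

Work out protons and electrons: Al³⁺: 10 e⁻, Z=13, Ga³⁺: 28 e⁻, Z=31, In³⁺: 46 e⁻, Z=49, Ag⁺: 46 e⁻, Z=47. Al³⁺ < Ga³⁺ (same group, 1 shell fewer); Ga³⁺ < In³⁺ (same group, 1 shell fewer); In³⁺ < Ag⁺ (isoelectronic, higher Z=49 is smaller).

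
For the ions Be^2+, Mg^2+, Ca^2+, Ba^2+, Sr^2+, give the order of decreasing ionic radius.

Ba^2+ > Sr^2+ > Ca^2+ > Mg^2+ > Be^2+

These ions sit in one column with identical charge. Each step down the periodic table adds a principal shell, increasing the radius.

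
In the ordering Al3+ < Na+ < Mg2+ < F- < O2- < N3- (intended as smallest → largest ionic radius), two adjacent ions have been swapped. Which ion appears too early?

Na+

The pair Na+, Mg2+ is the wrong way round — they are isoelectronic (10 e⁻) and Mg has more protons than Na (12 vs 11), making Mg2+ smaller. All other adjacent pairs agree with periodic trends, so Na+ is the misplaced ion.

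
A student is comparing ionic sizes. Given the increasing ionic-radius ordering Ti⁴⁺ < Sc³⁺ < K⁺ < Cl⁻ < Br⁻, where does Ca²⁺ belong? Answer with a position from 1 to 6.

3

Ti⁴⁺ has 18 e⁻ (Z=22), Sc³⁺ has 18 e⁻ (Z=21), Ca²⁺ has 18 e⁻ (Z=20), K⁺ has 18 e⁻ (Z=19), Cl⁻ has 18 e⁻ (Z=17), Br⁻ has 36 e⁻ (Z=35). Ti⁴⁺ < Sc³⁺ (both 18 e⁻, Z=22>21); Sc³⁺ < Ca²⁺ (both 18 e⁻, Z=21>20); Ca²⁺ < K⁺ (both 18 e⁻, Z=20>19); K⁺ < Cl⁻ (both 18 e⁻, Z=19>17); Cl⁻ < Br⁻ (same group, 1 shell fewer).
With Ca²⁺ included the full order is Ti⁴⁺ < Sc³⁺ < Ca²⁺ < K⁺ < Cl⁻ < Br⁻, so it takes position 3.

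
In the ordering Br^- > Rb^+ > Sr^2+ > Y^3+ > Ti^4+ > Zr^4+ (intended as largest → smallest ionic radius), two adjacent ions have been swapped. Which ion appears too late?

Zr^4+

Compare adjacent ions: Ti^4+ and Zr^4+ are in one column with the same charge; the lighter period-4 ion has one fewer shell and is smaller — yet in this decreasing list Ti^4+ sits before Zr^4+. Nothing else is reversed, so Zr^4+ should move one place to the left.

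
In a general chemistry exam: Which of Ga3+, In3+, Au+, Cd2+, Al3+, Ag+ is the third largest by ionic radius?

Electron counts and nuclear charges: Al3+: 10 e⁻, Z=13, Ga3+: 28 e⁻, Z=31, In3+: 46 e⁻, Z=49, Cd2+: 46 e⁻, Z=48, Ag+: 46 e⁻, Z=47, Au+: 78 e⁻, Z=79. Al3+ < Ga3+ (same group, period 3 vs 4); Ga3+ < In3+ (same group, 1 shell fewer); In3+ < Cd2+ (isoelectronic, higher Z=49 is smaller); Cd2+ < Ag+ (both 46 e⁻, Z=48>47); Ag+ < Au+ (same group, period 5 vs 6).
Full ascending order: Al3+ < Ga3+ < In3+ < Cd2+ < Ag+ < Au+. Counting from the largest, position 3 is Cd2+.

Cd2+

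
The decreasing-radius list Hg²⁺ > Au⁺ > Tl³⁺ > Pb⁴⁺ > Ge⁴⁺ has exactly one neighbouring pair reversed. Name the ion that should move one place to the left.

Compare adjacent ions: they are isoelectronic (78 e⁻) and Hg has more protons than Au (80 vs 79), making Hg²⁺ smaller — yet in this decreasing list Hg²⁺ sits before Au⁺. Nothing else is reversed, so Au⁺ should move one place to the left.

Au⁺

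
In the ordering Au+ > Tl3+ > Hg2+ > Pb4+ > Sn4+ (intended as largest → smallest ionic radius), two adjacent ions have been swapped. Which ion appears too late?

Hg2+

The pair Tl3+, Hg2+ is the wrong way round — Tl3+ and Hg2+ share 78 electrons; the higher nuclear charge on Tl (Z=81) contracts it more, so Tl3+ < Hg2+. All other adjacent pairs agree with periodic trends, so Hg2+ is the misplaced ion.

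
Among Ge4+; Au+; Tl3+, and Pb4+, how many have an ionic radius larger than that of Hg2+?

First list Z and electron count for each: Ge4+ (Z=32, 28 e⁻), Pb4+ (Z=82, 78 e⁻), Tl3+ (Z=81, 78 e⁻), Hg2+ (Z=80, 78 e⁻), Au+ (Z=79, 78 e⁻). Ge4+ < Pb4+ (same group, period 4 vs 6); Pb4+ < Tl3+ (both 78 e⁻, Z=82>81); Tl3+ < Hg2+ (isoelectronic, higher Z=81 is smaller); Hg2+ < Au+ (both 78 e⁻, Z=80>79).
Placing each against Hg2+: smaller — Ge4+, Pb4+, Tl3+; larger — Au+. That's 1.

1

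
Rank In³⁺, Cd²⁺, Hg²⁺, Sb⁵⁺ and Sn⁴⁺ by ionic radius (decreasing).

Hg²⁺ > Cd²⁺ > In³⁺ > Sn⁴⁺ > Sb⁵⁺

Work out protons and electrons: Sb⁵⁺ (Z=51, 46 e⁻), Sn⁴⁺ (Z=50, 46 e⁻), In³⁺ (Z=49, 46 e⁻), Cd²⁺ (Z=48, 46 e⁻), Hg²⁺ (Z=80, 78 e⁻). Sb⁵⁺ < Sn⁴⁺ (both 46 e⁻, Z=51>50); Sn⁴⁺ < In³⁺ (both 46 e⁻, Z=50>49); In³⁺ < Cd²⁺ (both 46 e⁻, Z=49>48); Cd²⁺ < Hg²⁺ (same group, period 5 vs 6).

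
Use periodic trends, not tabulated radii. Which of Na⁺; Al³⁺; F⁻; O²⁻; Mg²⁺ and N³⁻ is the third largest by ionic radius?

Isoelectronic series (10 e⁻ each). Size is set by nuclear charge: more protons means a smaller ion. Al³⁺ (Z=13), Mg²⁺ (Z=12), Na⁺ (Z=11), F⁻ (Z=9), O²⁻ (Z=8), N³⁻ (Z=7).
That gives Al³⁺ < Mg²⁺ < Na⁺ < F⁻ < O²⁻ < N³⁻. From the largest end, number 3 is F⁻.

F⁻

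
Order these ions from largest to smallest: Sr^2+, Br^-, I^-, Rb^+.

I^- > Br^- > Rb^+ > Sr^2+

Tabulating Z and e⁻: Sr^2+ has 36 e⁻ (Z=38), Rb^+ has 36 e⁻ (Z=37), Br^- has 36 e⁻ (Z=35), I^- has 54 e⁻ (Z=53). Sr^2+ < Rb^+ (both 36 e⁻, Z=38>37); Rb^+ < Br^- (both 36 e⁻, Z=37>35); Br^- < I^- (same group, 1 shell fewer).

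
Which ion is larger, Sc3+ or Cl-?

These species are isoelectronic with 18 electrons. The only difference is the number of protons: Sc3+ (Z=21), Cl- (Z=17). The strongest nuclear pull (Sc3+) gives the smallest ion.

Cl-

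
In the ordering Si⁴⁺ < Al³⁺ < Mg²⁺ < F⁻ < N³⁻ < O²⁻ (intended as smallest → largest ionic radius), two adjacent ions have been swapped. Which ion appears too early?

Check each adjacent pair. N³⁻ and O²⁻ are reversed: O²⁻ and N³⁻ share 10 electrons; the higher nuclear charge on O (Z=8) contracts it more, so O²⁻ < N³⁻. No other neighbouring pair contradicts the periodic trends, so N³⁻ is the ion listed too early.

N³⁻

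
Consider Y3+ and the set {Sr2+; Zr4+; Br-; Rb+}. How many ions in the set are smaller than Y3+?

Each ion has 36 electrons. The ranking follows nuclear charge in reverse — greater Z gives a smaller radius. Zr4+ (Z=40), Y3+ (Z=39), Sr2+ (Z=38), Rb+ (Z=37), Br- (Z=35).
Overall: Zr4+ < Y3+ < Sr2+ < Rb+ < Br-. Y3+ has 1 below it and 3 above. That's 1.

1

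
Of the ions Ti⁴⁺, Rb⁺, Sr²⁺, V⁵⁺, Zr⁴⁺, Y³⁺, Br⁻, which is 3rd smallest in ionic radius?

Zr⁴⁺

V⁵⁺ has 18 e⁻ (Z=23), Ti⁴⁺ has 18 e⁻ (Z=22), Zr⁴⁺ has 36 e⁻ (Z=40), Y³⁺ has 36 e⁻ (Z=39), Sr²⁺ has 36 e⁻ (Z=38), Rb⁺ has 36 e⁻ (Z=37), Br⁻ has 36 e⁻ (Z=35). V⁵⁺ < Ti⁴⁺ (both 18 e⁻, Z=23>22); Ti⁴⁺ < Zr⁴⁺ (same group, 1 shell fewer); Zr⁴⁺ < Y³⁺ (both 36 e⁻, Z=40>39); Y³⁺ < Sr²⁺ (both 36 e⁻, Z=39>38); Sr²⁺ < Rb⁺ (isoelectronic, higher Z=38 is smaller); Rb⁺ < Br⁻ (both 36 e⁻, Z=37>35).
That gives V⁵⁺ < Ti⁴⁺ < Zr⁴⁺ < Y³⁺ < Sr²⁺ < Rb⁺ < Br⁻. From the smallest end, number 3 is Zr⁴⁺.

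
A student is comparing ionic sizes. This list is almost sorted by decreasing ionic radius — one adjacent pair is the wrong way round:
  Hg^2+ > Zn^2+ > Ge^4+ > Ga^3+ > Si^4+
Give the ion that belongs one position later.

Ge^4+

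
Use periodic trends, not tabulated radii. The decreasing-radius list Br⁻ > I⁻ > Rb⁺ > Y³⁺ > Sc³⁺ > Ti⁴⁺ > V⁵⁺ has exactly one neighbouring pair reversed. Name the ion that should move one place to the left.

The pair Br⁻, I⁻ is the wrong way round — same group and charge — period 4 sits above period 5, so Br⁻ is smaller. All other adjacent pairs agree with periodic trends, so I⁻ is the misplaced ion.

I⁻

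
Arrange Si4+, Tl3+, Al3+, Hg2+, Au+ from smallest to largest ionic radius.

First list Z and electron count for each: Si4+ (Z=14, 10 e⁻), Al3+ (Z=13, 10 e⁻), Tl3+ (Z=81, 78 e⁻), Hg2+ (Z=80, 78 e⁻), Au+ (Z=79, 78 e⁻). Si4+ < Al3+ (isoelectronic, higher Z=14 is smaller); Al3+ < Tl3+ (same group, period 3 vs 6); Tl3+ < Hg2+ (isoelectronic, higher Z=81 is smaller); Hg2+ < Au+ (isoelectronic, higher Z=80 is smaller).

Si4+ < Al3+ < Tl3+ < Hg2+ < Au+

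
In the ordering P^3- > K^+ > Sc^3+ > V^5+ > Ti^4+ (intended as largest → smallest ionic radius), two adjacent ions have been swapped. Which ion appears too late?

Ti^4+

Check each adjacent pair. V^5+ and Ti^4+ are reversed: they are isoelectronic (18 e⁻) and V has more protons than Ti (23 vs 22), making V^5+ smaller. No other neighbouring pair contradicts the periodic trends, so Ti^4+ is the ion listed too late.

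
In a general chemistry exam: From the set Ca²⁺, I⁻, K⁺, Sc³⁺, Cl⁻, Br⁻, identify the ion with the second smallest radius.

Tabulating Z and e⁻: Sc³⁺ has 18 e⁻ (Z=21), Ca²⁺ has 18 e⁻ (Z=20), K⁺ has 18 e⁻ (Z=19), Cl⁻ has 18 e⁻ (Z=17), Br⁻ has 36 e⁻ (Z=35), I⁻ has 54 e⁻ (Z=53). Sc³⁺ < Ca²⁺ (both 18 e⁻, Z=21>20); Ca²⁺ < K⁺ (isoelectronic, higher Z=20 is smaller); K⁺ < Cl⁻ (both 18 e⁻, Z=19>17); Cl⁻ < Br⁻ (same group, 1 shell fewer); Br⁻ < I⁻ (same group, 1 shell fewer).
That gives Sc³⁺ < Ca²⁺ < K⁺ < Cl⁻ < Br⁻ < I⁻. From the smallest end, number 2 is Ca²⁺.

Ca²⁺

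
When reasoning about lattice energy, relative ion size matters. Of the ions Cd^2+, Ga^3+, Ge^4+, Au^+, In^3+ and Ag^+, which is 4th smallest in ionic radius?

Cd^2+

First list Z and electron count for each: Ge^4+: 28 e⁻, Z=32, Ga^3+: 28 e⁻, Z=31, In^3+: 46 e⁻, Z=49, Cd^2+: 46 e⁻, Z=48, Ag^+: 46 e⁻, Z=47, Au^+: 78 e⁻, Z=79. Ge^4+ < Ga^3+ (isoelectronic, higher Z=32 is smaller); Ga^3+ < In^3+ (same group, 1 shell fewer); In^3+ < Cd^2+ (both 46 e⁻, Z=49>48); Cd^2+ < Ag^+ (isoelectronic, higher Z=48 is smaller); Ag^+ < Au^+ (same group, 1 shell fewer).
Ordering: Ge^4+ < Ga^3+ < In^3+ < Cd^2+ < Ag^+ < Au^+. The 4th smallest is Cd^2+.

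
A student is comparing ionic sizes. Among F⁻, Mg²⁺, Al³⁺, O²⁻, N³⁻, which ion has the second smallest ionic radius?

Isoelectronic series (10 e⁻ each). Size is set by nuclear charge: more protons means a smaller ion. Al³⁺ (Z=13), Mg²⁺ (Z=12), F⁻ (Z=9), O²⁻ (Z=8), N³⁻ (Z=7).
So the order is Al³⁺ < Mg²⁺ < F⁻ < O²⁻ < N³⁻; the 2nd-smallest ion is Mg²⁺.

Mg²⁺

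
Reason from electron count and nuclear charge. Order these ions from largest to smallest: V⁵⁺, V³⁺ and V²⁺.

These are all V ions. Removing more electrons (higher positive charge) pulls the remaining electrons in closer, so V⁵⁺ is smallest and V²⁺ is largest.

V²⁺ > V³⁺ > V⁵⁺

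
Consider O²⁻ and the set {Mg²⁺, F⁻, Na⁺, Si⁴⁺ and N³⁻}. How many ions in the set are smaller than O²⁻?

4

Isoelectronic series (10 e⁻ each). Size is set by nuclear charge: more protons means a smaller ion. Si⁴⁺ (Z=14), Mg²⁺ (Z=12), Na⁺ (Z=11), F⁻ (Z=9), O²⁻ (Z=8), N³⁻ (Z=7).
Relative to O²⁻, the ions that are smaller are Si⁴⁺, Mg²⁺, Na⁺, F⁻. Count: 4.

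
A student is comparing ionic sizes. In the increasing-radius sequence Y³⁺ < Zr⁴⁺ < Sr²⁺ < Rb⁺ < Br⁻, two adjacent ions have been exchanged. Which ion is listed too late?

Zr⁴⁺

The pair Y³⁺, Zr⁴⁺ is the wrong way round — Zr⁴⁺ and Y³⁺ share 36 electrons; the higher nuclear charge on Zr (Z=40) contracts it more, so Zr⁴⁺ < Y³⁺. All other adjacent pairs agree with periodic trends, so Zr⁴⁺ is the misplaced ion.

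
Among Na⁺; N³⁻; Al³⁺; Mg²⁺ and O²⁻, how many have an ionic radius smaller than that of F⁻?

3

Each ion has 10 electrons. The ranking follows nuclear charge in reverse — greater Z gives a smaller radius. Al³⁺ (Z=13), Mg²⁺ (Z=12), Na⁺ (Z=11), F⁻ (Z=9), O²⁻ (Z=8), N³⁻ (Z=7).
Relative to F⁻, the ions that are smaller are Al³⁺, Mg²⁺, Na⁺. So 3 are smaller.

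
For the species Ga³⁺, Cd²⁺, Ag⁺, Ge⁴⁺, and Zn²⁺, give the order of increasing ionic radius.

Ge⁴⁺ < Ga³⁺ < Zn²⁺ < Cd²⁺ < Ag⁺

First list Z and electron count for each: Ge⁴⁺ (Z=32, 28 e⁻), Ga³⁺ (Z=31, 28 e⁻), Zn²⁺ (Z=30, 28 e⁻), Cd²⁺ (Z=48, 46 e⁻), Ag⁺ (Z=47, 46 e⁻). Ge⁴⁺ < Ga³⁺ (both 28 e⁻, Z=32>31); Ga³⁺ < Zn²⁺ (isoelectronic, higher Z=31 is smaller); Zn²⁺ < Cd²⁺ (same group, period 4 vs 5); Cd²⁺ < Ag⁺ (both 46 e⁻, Z=48>47).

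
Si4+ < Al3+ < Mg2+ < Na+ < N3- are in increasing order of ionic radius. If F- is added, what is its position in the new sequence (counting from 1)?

5

These species are isoelectronic with 10 electrons. The only difference is the number of protons: Si4+ (Z=14), Al3+ (Z=13), Mg2+ (Z=12), Na+ (Z=11), F- (Z=9), N3- (Z=7). The strongest nuclear pull (Si4+) gives the smallest ion.
With F- included the full order is Si4+ < Al3+ < Mg2+ < Na+ < F- < N3-, so it takes position 5.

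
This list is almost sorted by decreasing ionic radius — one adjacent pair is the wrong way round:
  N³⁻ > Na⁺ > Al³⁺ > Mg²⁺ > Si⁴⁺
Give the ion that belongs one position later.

Al³⁺

Compare adjacent ions: both have 10 electrons but Z(Al)=13 > Z(Mg)=12, so Al³⁺ should be the smaller of the two — yet in this decreasing list Al³⁺ sits before Mg²⁺. Nothing else is reversed, so Al³⁺ should move one place to the right.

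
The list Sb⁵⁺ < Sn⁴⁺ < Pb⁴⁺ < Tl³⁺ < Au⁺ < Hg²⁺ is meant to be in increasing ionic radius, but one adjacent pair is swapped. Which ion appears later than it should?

Hg²⁺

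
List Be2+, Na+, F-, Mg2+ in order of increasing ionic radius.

Be2+ < Mg2+ < Na+ < F-

First list Z and electron count for each: Be2+ (Z=4, 2 e⁻), Mg2+ (Z=12, 10 e⁻), Na+ (Z=11, 10 e⁻), F- (Z=9, 10 e⁻). Be2+ < Mg2+ (same group, 1 shell fewer); Mg2+ < Na+ (isoelectronic, higher Z=12 is smaller); Na+ < F- (isoelectronic, higher Z=11 is smaller).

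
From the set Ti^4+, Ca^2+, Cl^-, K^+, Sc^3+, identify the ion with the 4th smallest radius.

K^+

All of these have 18 electrons (isoelectronic). With the same electron cloud, the ion with the most protons pulls it in tightest. Nuclear charges: Ti^4+ (Z=22), Sc^3+ (Z=21), Ca^2+ (Z=20), K^+ (Z=19), Cl^- (Z=17). Highest Z is smallest.
That gives Ti^4+ < Sc^3+ < Ca^2+ < K^+ < Cl^-. From the smallest end, number 4 is K^+.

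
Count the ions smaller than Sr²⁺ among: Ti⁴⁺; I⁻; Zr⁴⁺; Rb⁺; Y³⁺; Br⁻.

First list Z and electron count for each: Ti⁴⁺: 18 e⁻, Z=22, Zr⁴⁺: 36 e⁻, Z=40, Y³⁺: 36 e⁻, Z=39, Sr²⁺: 36 e⁻, Z=38, Rb⁺: 36 e⁻, Z=37, Br⁻: 36 e⁻, Z=35, I⁻: 54 e⁻, Z=53. Ti⁴⁺ < Zr⁴⁺ (same group, 1 shell fewer); Zr⁴⁺ < Y³⁺ (isoelectronic, higher Z=40 is smaller); Y³⁺ < Sr²⁺ (both 36 e⁻, Z=39>38); Sr²⁺ < Rb⁺ (isoelectronic, higher Z=38 is smaller); Rb⁺ < Br⁻ (both 36 e⁻, Z=37>35); Br⁻ < I⁻ (same group, period 4 vs 5).
Ordering all of them (including Sr²⁺) by radius gives Ti⁴⁺ < Zr⁴⁺ < Y³⁺ < Sr²⁺ < Rb⁺ < Br⁻ < I⁻. So 3 are smaller.

3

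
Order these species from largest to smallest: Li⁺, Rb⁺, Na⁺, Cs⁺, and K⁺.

Cs⁺ > Rb⁺ > K⁺ > Na⁺ > Li⁺

All are in the same group with charge +1. Radius grows down the group as n (the outermost shell) increases.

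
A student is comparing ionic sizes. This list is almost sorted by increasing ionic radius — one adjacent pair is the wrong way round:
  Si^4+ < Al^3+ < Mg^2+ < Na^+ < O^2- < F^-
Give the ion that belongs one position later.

O^2-

Check each adjacent pair. O^2- and F^- are reversed: both have 10 electrons but Z(F)=9 > Z(O)=8, so F^- should be the smaller of the two. No other neighbouring pair contradicts the periodic trends, so O^2- is the ion listed too early.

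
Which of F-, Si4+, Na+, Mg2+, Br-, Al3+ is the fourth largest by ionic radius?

Mg2+

Si4+: 10 e⁻, Z=14, Al3+: 10 e⁻, Z=13, Mg2+: 10 e⁻, Z=12, Na+: 10 e⁻, Z=11, F-: 10 e⁻, Z=9, Br-: 36 e⁻, Z=35. Si4+ < Al3+ (isoelectronic, higher Z=14 is smaller); Al3+ < Mg2+ (both 10 e⁻, Z=13>12); Mg2+ < Na+ (isoelectronic, higher Z=12 is smaller); Na+ < F- (both 10 e⁻, Z=11>9); F- < Br- (same group, 2 shells fewer).
Ordering: Si4+ < Al3+ < Mg2+ < Na+ < F- < Br-. The fourth largest is Mg2+.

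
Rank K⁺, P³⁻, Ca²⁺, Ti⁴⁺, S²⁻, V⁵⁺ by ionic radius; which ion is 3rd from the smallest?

All of these have 18 electrons (isoelectronic). With the same electron cloud, the ion with the most protons pulls it in tightest. Nuclear charges: V⁵⁺ (Z=23), Ti⁴⁺ (Z=22), Ca²⁺ (Z=20), K⁺ (Z=19), S²⁻ (Z=16), P³⁻ (Z=15). Highest Z is smallest.
So the order is V⁵⁺ < Ti⁴⁺ < Ca²⁺ < K⁺ < S²⁻ < P³⁻; the 3rd-smallest ion is Ca²⁺.

Ca²⁺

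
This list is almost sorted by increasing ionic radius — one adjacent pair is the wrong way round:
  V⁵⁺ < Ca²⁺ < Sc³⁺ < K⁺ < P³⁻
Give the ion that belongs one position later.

Scanning neighbour by neighbour, only Ca²⁺/Sc³⁺ violates a trend: they are isoelectronic (18 e⁻) and Sc has more protons than Ca (21 vs 20), making Sc³⁺ smaller. That makes Ca²⁺ the one sitting a position early relative to where it belongs.

Ca²⁺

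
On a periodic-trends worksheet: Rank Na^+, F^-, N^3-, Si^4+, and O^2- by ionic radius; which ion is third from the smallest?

F^-

These species are isoelectronic with 10 electrons. The only difference is the number of protons: Si^4+ (Z=14), Na^+ (Z=11), F^- (Z=9), O^2- (Z=8), N^3- (Z=7). The strongest nuclear pull (Si^4+) gives the smallest ion.
That gives Si^4+ < Na^+ < F^- < O^2- < N^3-. From the smallest end, number 3 is F^-.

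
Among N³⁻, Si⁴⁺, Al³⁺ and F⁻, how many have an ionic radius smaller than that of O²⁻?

3

These species are isoelectronic with 10 electrons. The only difference is the number of protons: Si⁴⁺ (Z=14), Al³⁺ (Z=13), F⁻ (Z=9), O²⁻ (Z=8), N³⁻ (Z=7). The strongest nuclear pull (Si⁴⁺) gives the smallest ion.
Relative to O²⁻, the ions that are smaller are Si⁴⁺, Al³⁺, F⁻. Count: 3.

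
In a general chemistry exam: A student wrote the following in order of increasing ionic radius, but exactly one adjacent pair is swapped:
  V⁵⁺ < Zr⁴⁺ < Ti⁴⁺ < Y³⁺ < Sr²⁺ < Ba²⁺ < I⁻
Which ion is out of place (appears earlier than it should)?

Zr⁴⁺

Compare adjacent ions: Ti⁴⁺ and Zr⁴⁺ are in one column with the same charge; the lighter period-4 ion has one fewer shell and is smaller — yet in this increasing list Zr⁴⁺ sits before Ti⁴⁺. Nothing else is reversed, so Zr⁴⁺ should move one place to the right.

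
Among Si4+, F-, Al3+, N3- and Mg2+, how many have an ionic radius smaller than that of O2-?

These species are isoelectronic with 10 electrons. The only difference is the number of protons: Si4+ (Z=14), Al3+ (Z=13), Mg2+ (Z=12), F- (Z=9), O2- (Z=8), N3- (Z=7). The strongest nuclear pull (Si4+) gives the smallest ion.
Relative to O2-, the ions that are smaller are Si4+, Al3+, Mg2+, F-. Count: 4.

4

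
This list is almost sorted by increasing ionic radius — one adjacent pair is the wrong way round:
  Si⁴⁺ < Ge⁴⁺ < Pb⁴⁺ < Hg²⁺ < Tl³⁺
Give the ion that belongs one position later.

The pair Hg²⁺, Tl³⁺ is the wrong way round — they are isoelectronic (78 e⁻) and Tl has more protons than Hg (81 vs 80), making Tl³⁺ smaller. All other adjacent pairs agree with periodic trends, so Hg²⁺ is the misplaced ion.

Hg²⁺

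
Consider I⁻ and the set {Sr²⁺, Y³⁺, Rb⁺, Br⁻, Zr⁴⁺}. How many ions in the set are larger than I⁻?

Work out protons and electrons: Zr⁴⁺: 36 e⁻, Z=40, Y³⁺: 36 e⁻, Z=39, Sr²⁺: 36 e⁻, Z=38, Rb⁺: 36 e⁻, Z=37, Br⁻: 36 e⁻, Z=35, I⁻: 54 e⁻, Z=53. Zr⁴⁺ < Y³⁺ (both 36 e⁻, Z=40>39); Y³⁺ < Sr²⁺ (isoelectronic, higher Z=39 is smaller); Sr²⁺ < Rb⁺ (both 36 e⁻, Z=38>37); Rb⁺ < Br⁻ (isoelectronic, higher Z=37 is smaller); Br⁻ < I⁻ (same group, period 4 vs 5).
Relative to I⁻, the ions that are larger are none. That's 0.

0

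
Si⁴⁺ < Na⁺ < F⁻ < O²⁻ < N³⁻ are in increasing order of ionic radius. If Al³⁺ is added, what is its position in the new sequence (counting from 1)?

These species are isoelectronic with 10 electrons. The only difference is the number of protons: Si⁴⁺ (Z=14), Al³⁺ (Z=13), Na⁺ (Z=11), F⁻ (Z=9), O²⁻ (Z=8), N³⁻ (Z=7). The strongest nuclear pull (Si⁴⁺) gives the smallest ion.
With Al³⁺ included the full order is Si⁴⁺ < Al³⁺ < Na⁺ < F⁻ < O²⁻ < N³⁻, so it takes position 2.

2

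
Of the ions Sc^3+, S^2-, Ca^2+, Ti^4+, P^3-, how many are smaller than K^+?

These species are isoelectronic with 18 electrons. The only difference is the number of protons: Ti^4+ (Z=22), Sc^3+ (Z=21), Ca^2+ (Z=20), K^+ (Z=19), S^2- (Z=16), P^3- (Z=15). The strongest nuclear pull (Ti^4+) gives the smallest ion.
Placing each against K^+: smaller — Ti^4+, Sc^3+, Ca^2+; larger — S^2-, P^3-. Count: 3.

3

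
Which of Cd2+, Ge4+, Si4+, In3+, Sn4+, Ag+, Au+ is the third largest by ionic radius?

Cd2+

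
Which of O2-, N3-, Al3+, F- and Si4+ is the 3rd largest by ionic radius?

All of these have 10 electrons (isoelectronic). With the same electron cloud, the ion with the most protons pulls it in tightest. Nuclear charges: Si4+ (Z=14), Al3+ (Z=13), F- (Z=9), O2- (Z=8), N3- (Z=7). Highest Z is smallest.
Ordering: Si4+ < Al3+ < F- < O2- < N3-. The 3rd largest is F-.

F-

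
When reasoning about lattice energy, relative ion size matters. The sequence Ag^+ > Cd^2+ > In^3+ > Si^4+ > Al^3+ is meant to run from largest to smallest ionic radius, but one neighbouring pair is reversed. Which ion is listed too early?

Check each adjacent pair. Si^4+ and Al^3+ are reversed: Si^4+ and Al^3+ share 10 electrons; the higher nuclear charge on Si (Z=14) contracts it more, so Si^4+ < Al^3+. No other neighbouring pair contradicts the periodic trends, so Si^4+ is the ion listed too early.

Si^4+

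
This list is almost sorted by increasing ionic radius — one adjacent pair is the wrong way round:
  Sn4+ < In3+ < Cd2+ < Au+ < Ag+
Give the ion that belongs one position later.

Au+

The pair Au+, Ag+ is the wrong way round — both in group 11 with the same charge; Ag+ (period 5) has the smaller radius. All other adjacent pairs agree with periodic trends, so Au+ is the misplaced ion.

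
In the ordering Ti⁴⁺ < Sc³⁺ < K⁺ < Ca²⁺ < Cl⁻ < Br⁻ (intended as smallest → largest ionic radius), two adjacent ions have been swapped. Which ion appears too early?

Compare adjacent ions: both have 18 electrons but Z(Ca)=20 > Z(K)=19, so Ca²⁺ should be the smaller of the two — yet in this increasing list K⁺ sits before Ca²⁺. Nothing else is reversed, so K⁺ should move one place to the right.

K⁺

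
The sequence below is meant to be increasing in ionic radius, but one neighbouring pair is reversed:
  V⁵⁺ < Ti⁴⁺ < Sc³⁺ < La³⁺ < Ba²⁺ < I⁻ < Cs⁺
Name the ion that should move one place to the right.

I⁻

Scanning neighbour by neighbour, only I⁻/Cs⁺ violates a trend: they are isoelectronic (54 e⁻) and Cs has more protons than I (55 vs 53), making Cs⁺ smaller. That makes I⁻ the one sitting a position early relative to where it belongs.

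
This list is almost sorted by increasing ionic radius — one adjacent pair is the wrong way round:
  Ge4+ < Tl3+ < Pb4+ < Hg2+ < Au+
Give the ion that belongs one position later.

Tl3+

Compare adjacent ions: Pb4+ and Tl3+ share 78 electrons; the higher nuclear charge on Pb (Z=82) contracts it more, so Pb4+ < Tl3+ — yet in this increasing list Tl3+ sits before Pb4+. Nothing else is reversed, so Tl3+ should move one place to the right.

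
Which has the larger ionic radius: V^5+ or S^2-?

S^2-

All of these have 18 electrons (isoelectronic). With the same electron cloud, the ion with the most protons pulls it in tightest. Nuclear charges: V^5+ (Z=23), S^2- (Z=16). Highest Z is smallest.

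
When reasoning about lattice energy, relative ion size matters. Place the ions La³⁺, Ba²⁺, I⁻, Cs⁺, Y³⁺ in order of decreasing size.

Work out protons and electrons: Y³⁺ (Z=39, 36 e⁻), La³⁺ (Z=57, 54 e⁻), Ba²⁺ (Z=56, 54 e⁻), Cs⁺ (Z=55, 54 e⁻), I⁻ (Z=53, 54 e⁻). Y³⁺ < La³⁺ (same group, 1 shell fewer); La³⁺ < Ba²⁺ (both 54 e⁻, Z=57>56); Ba²⁺ < Cs⁺ (isoelectronic, higher Z=56 is smaller); Cs⁺ < I⁻ (isoelectronic, higher Z=55 is smaller).

I⁻ > Cs⁺ > Ba²⁺ > La³⁺ > Y³⁺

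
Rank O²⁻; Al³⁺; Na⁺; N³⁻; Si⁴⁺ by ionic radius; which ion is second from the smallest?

Al³⁺

All of these have 10 electrons (isoelectronic). With the same electron cloud, the ion with the most protons pulls it in tightest. Nuclear charges: Si⁴⁺ (Z=14), Al³⁺ (Z=13), Na⁺ (Z=11), O²⁻ (Z=8), N³⁻ (Z=7). Highest Z is smallest.
That gives Si⁴⁺ < Al³⁺ < Na⁺ < O²⁻ < N³⁻. From the smallest end, number 2 is Al³⁺.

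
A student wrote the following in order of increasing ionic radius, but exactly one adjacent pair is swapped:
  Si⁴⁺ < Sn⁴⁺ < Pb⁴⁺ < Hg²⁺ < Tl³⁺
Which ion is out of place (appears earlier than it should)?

The pair Hg²⁺, Tl³⁺ is the wrong way round — both have 78 electrons but Z(Tl)=81 > Z(Hg)=80, so Tl³⁺ should be the smaller of the two. All other adjacent pairs agree with periodic trends, so Hg²⁺ is the misplaced ion.

Hg²⁺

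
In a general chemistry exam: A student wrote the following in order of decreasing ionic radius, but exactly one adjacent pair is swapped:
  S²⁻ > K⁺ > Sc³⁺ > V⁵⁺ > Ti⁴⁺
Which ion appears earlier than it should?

V⁵⁺

The pair V⁵⁺, Ti⁴⁺ is the wrong way round — they are isoelectronic (18 e⁻) and V has more protons than Ti (23 vs 22), making V⁵⁺ smaller. All other adjacent pairs agree with periodic trends, so V⁵⁺ is the misplaced ion.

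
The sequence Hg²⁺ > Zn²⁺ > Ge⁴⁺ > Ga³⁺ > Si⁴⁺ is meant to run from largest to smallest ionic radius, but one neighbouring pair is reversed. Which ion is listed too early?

Ge⁴⁺

Compare adjacent ions: Ge⁴⁺ and Ga³⁺ share 28 electrons; the higher nuclear charge on Ge (Z=32) contracts it more, so Ge⁴⁺ < Ga³⁺ — yet in this decreasing list Ge⁴⁺ sits before Ga³⁺. Nothing else is reversed, so Ge⁴⁺ should move one place to the right.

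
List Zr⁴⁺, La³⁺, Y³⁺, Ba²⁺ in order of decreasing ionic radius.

Ba²⁺ > La³⁺ > Y³⁺ > Zr⁴⁺

Electron counts and nuclear charges: Zr⁴⁺ has 36 e⁻ (Z=40), Y³⁺ has 36 e⁻ (Z=39), La³⁺ has 54 e⁻ (Z=57), Ba²⁺ has 54 e⁻ (Z=56). Zr⁴⁺ < Y³⁺ (isoelectronic, higher Z=40 is smaller); Y³⁺ < La³⁺ (same group, 1 shell fewer); La³⁺ < Ba²⁺ (isoelectronic, higher Z=57 is smaller).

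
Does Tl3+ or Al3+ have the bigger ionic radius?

Same group, same charge. Going down the group adds an extra shell of electrons, so the ion gets larger: Al3+ is highest in the group and smallest.

Tl3+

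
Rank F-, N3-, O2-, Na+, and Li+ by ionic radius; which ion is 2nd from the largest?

O2-

Li+: 2 e⁻, Z=3, Na+: 10 e⁻, Z=11, F-: 10 e⁻, Z=9, O2-: 10 e⁻, Z=8, N3-: 10 e⁻, Z=7. Li+ < Na+ (same group, period 2 vs 3); Na+ < F- (both 10 e⁻, Z=11>9); F- < O2- (isoelectronic, higher Z=9 is smaller); O2- < N3- (both 10 e⁻, Z=8>7).
Ordering: Li+ < Na+ < F- < O2- < N3-. The 2nd largest is O2-.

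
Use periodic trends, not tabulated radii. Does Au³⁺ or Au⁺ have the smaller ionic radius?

Au³⁺

For a single element, ionic radius drops as positive charge rises — Au³⁺ < Au⁺.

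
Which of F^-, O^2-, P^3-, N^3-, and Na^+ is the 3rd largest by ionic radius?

O^2-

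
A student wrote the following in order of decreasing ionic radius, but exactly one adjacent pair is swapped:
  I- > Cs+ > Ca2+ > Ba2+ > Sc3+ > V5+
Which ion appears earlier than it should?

Ca2+

Scanning neighbour by neighbour, only Ca2+/Ba2+ violates a trend: same group and charge — period 4 sits above period 6, so Ca2+ is smaller. That makes Ca2+ the one sitting a position early relative to where it belongs.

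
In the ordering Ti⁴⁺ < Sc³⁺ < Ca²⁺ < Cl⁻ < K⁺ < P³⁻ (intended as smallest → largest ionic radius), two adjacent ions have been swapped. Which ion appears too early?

Cl⁻

The pair Cl⁻, K⁺ is the wrong way round — they are isoelectronic (18 e⁻) and K has more protons than Cl (19 vs 17), making K⁺ smaller. All other adjacent pairs agree with periodic trends, so Cl⁻ is the misplaced ion.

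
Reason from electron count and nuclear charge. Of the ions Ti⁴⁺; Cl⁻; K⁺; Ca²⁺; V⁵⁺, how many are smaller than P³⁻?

These species are isoelectronic with 18 electrons. The only difference is the number of protons: V⁵⁺ (Z=23), Ti⁴⁺ (Z=22), Ca²⁺ (Z=20), K⁺ (Z=19), Cl⁻ (Z=17), P³⁻ (Z=15). The strongest nuclear pull (V⁵⁺) gives the smallest ion.
Relative to P³⁻, the ions that are smaller are V⁵⁺, Ti⁴⁺, Ca²⁺, K⁺, Cl⁻. Count: 5.

5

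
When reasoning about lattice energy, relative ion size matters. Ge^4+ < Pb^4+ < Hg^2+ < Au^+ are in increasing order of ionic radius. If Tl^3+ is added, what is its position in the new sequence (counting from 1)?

3

Ge^4+ (Z=32, 28 e⁻), Pb^4+ (Z=82, 78 e⁻), Tl^3+ (Z=81, 78 e⁻), Hg^2+ (Z=80, 78 e⁻), Au^+ (Z=79, 78 e⁻). Ge^4+ < Pb^4+ (same group, 2 shells fewer); Pb^4+ < Tl^3+ (both 78 e⁻, Z=82>81); Tl^3+ < Hg^2+ (both 78 e⁻, Z=81>80); Hg^2+ < Au^+ (isoelectronic, higher Z=80 is smaller).
With Tl^3+ included the full order is Ge^4+ < Pb^4+ < Tl^3+ < Hg^2+ < Au^+, so it takes position 3.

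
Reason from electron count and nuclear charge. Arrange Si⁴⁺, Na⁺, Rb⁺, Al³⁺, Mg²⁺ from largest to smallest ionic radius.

Si⁴⁺: 10 e⁻, Z=14, Al³⁺: 10 e⁻, Z=13, Mg²⁺: 10 e⁻, Z=12, Na⁺: 10 e⁻, Z=11, Rb⁺: 36 e⁻, Z=37. Si⁴⁺ < Al³⁺ (isoelectronic, higher Z=14 is smaller); Al³⁺ < Mg²⁺ (both 10 e⁻, Z=13>12); Mg²⁺ < Na⁺ (isoelectronic, higher Z=12 is smaller); Na⁺ < Rb⁺ (same group, period 3 vs 5).

Rb⁺ > Na⁺ > Mg²⁺ > Al³⁺ > Si⁴⁺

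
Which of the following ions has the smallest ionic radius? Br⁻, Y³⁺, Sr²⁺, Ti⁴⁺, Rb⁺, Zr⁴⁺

Work out protons and electrons: Ti⁴⁺: 18 e⁻, Z=22, Zr⁴⁺: 36 e⁻, Z=40, Y³⁺: 36 e⁻, Z=39, Sr²⁺: 36 e⁻, Z=38, Rb⁺: 36 e⁻, Z=37, Br⁻: 36 e⁻, Z=35. Ti⁴⁺ < Zr⁴⁺ (same group, 1 shell fewer); Zr⁴⁺ < Y³⁺ (isoelectronic, higher Z=40 is smaller); Y³⁺ < Sr²⁺ (isoelectronic, higher Z=39 is smaller); Sr²⁺ < Rb⁺ (isoelectronic, higher Z=38 is smaller); Rb⁺ < Br⁻ (both 36 e⁻, Z=37>35).

Ti⁴⁺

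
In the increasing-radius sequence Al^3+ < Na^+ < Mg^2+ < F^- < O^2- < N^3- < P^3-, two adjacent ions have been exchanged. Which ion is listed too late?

Mg^2+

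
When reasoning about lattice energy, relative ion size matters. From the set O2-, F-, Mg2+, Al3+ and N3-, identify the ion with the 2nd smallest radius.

These species are isoelectronic with 10 electrons. The only difference is the number of protons: Al3+ (Z=13), Mg2+ (Z=12), F- (Z=9), O2- (Z=8), N3- (Z=7). The strongest nuclear pull (Al3+) gives the smallest ion.
Ordering: Al3+ < Mg2+ < F- < O2- < N3-. The 2nd smallest is Mg2+.

Mg2+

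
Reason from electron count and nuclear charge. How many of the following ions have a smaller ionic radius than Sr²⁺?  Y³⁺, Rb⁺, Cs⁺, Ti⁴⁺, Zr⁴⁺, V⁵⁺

4

V⁵⁺ (Z=23, 18 e⁻), Ti⁴⁺ (Z=22, 18 e⁻), Zr⁴⁺ (Z=40, 36 e⁻), Y³⁺ (Z=39, 36 e⁻), Sr²⁺ (Z=38, 36 e⁻), Rb⁺ (Z=37, 36 e⁻), Cs⁺ (Z=55, 54 e⁻). V⁵⁺ < Ti⁴⁺ (isoelectronic, higher Z=23 is smaller); Ti⁴⁺ < Zr⁴⁺ (same group, period 4 vs 5); Zr⁴⁺ < Y³⁺ (both 36 e⁻, Z=40>39); Y³⁺ < Sr²⁺ (both 36 e⁻, Z=39>38); Sr²⁺ < Rb⁺ (isoelectronic, higher Z=38 is smaller); Rb⁺ < Cs⁺ (same group, 1 shell fewer).
Ordering all of them (including Sr²⁺) by radius gives V⁵⁺ < Ti⁴⁺ < Zr⁴⁺ < Y³⁺ < Sr²⁺ < Rb⁺ < Cs⁺. Count: 4.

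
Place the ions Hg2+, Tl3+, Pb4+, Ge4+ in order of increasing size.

Ge4+ < Pb4+ < Tl3+ < Hg2+

Work out protons and electrons: Ge4+ has 28 e⁻ (Z=32), Pb4+ has 78 e⁻ (Z=82), Tl3+ has 78 e⁻ (Z=81), Hg2+ has 78 e⁻ (Z=80). Ge4+ < Pb4+ (same group, period 4 vs 6); Pb4+ < Tl3+ (both 78 e⁻, Z=82>81); Tl3+ < Hg2+ (isoelectronic, higher Z=81 is smaller).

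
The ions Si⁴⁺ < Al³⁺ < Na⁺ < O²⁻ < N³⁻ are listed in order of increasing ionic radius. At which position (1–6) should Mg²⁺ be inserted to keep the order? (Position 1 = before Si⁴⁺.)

These species are isoelectronic with 10 electrons. The only difference is the number of protons: Si⁴⁺ (Z=14), Al³⁺ (Z=13), Mg²⁺ (Z=12), Na⁺ (Z=11), O²⁻ (Z=8), N³⁻ (Z=7). The strongest nuclear pull (Si⁴⁺) gives the smallest ion.
Putting Mg²⁺ in gives Si⁴⁺ < Al³⁺ < Mg²⁺ < Na⁺ < O²⁻ < N³⁻; it lands at slot 3.

3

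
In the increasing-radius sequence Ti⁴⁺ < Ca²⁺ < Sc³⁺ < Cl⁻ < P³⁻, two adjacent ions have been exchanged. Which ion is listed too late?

Check each adjacent pair. Ca²⁺ and Sc³⁺ are reversed: Sc³⁺ and Ca²⁺ share 18 electrons; the higher nuclear charge on Sc (Z=21) contracts it more, so Sc³⁺ < Ca²⁺. No other neighbouring pair contradicts the periodic trends, so Sc³⁺ is the ion listed too late.

Sc³⁺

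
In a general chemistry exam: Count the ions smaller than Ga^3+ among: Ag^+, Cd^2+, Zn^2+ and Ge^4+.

First list Z and electron count for each: Ge^4+ has 28 e⁻ (Z=32), Ga^3+ has 28 e⁻ (Z=31), Zn^2+ has 28 e⁻ (Z=30), Cd^2+ has 46 e⁻ (Z=48), Ag^+ has 46 e⁻ (Z=47). Ge^4+ < Ga^3+ (isoelectronic, higher Z=32 is smaller); Ga^3+ < Zn^2+ (both 28 e⁻, Z=31>30); Zn^2+ < Cd^2+ (same group, 1 shell fewer); Cd^2+ < Ag^+ (both 46 e⁻, Z=48>47).
Overall: Ge^4+ < Ga^3+ < Zn^2+ < Cd^2+ < Ag^+. Ga^3+ has 1 below it and 3 above. That's 1.

1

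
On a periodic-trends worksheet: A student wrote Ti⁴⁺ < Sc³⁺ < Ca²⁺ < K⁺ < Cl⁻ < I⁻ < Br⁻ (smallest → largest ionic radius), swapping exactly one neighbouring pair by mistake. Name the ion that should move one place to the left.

Check each adjacent pair. I⁻ and Br⁻ are reversed: both in group 17 with the same charge; Br⁻ (period 4) has the smaller radius. No other neighbouring pair contradicts the periodic trends, so Br⁻ is the ion listed too late.

Br⁻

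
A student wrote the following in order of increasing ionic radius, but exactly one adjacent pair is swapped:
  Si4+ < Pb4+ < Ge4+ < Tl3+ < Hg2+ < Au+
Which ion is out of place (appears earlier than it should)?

Compare adjacent ions: same group and charge — period 4 sits above period 6, so Ge4+ is smaller — yet in this increasing list Pb4+ sits before Ge4+. Nothing else is reversed, so Pb4+ should move one place to the right.

Pb4+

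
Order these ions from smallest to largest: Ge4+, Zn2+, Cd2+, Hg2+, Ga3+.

Ge4+ < Ga3+ < Zn2+ < Cd2+ < Hg2+

Ge4+: 28 e⁻, Z=32, Ga3+: 28 e⁻, Z=31, Zn2+: 28 e⁻, Z=30, Cd2+: 46 e⁻, Z=48, Hg2+: 78 e⁻, Z=80. Ge4+ < Ga3+ (both 28 e⁻, Z=32>31); Ga3+ < Zn2+ (isoelectronic, higher Z=31 is smaller); Zn2+ < Cd2+ (same group, 1 shell fewer); Cd2+ < Hg2+ (same group, 1 shell fewer).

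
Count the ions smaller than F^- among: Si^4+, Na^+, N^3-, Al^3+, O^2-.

These species are isoelectronic with 10 electrons. The only difference is the number of protons: Si^4+ (Z=14), Al^3+ (Z=13), Na^+ (Z=11), F^- (Z=9), O^2- (Z=8), N^3- (Z=7). The strongest nuclear pull (Si^4+) gives the smallest ion.
Placing each against F^-: smaller — Si^4+, Al^3+, Na^+; larger — O^2-, N^3-. Count: 3.

3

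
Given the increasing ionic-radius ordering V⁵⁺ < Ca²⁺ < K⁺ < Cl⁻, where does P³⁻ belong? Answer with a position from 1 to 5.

Isoelectronic series (18 e⁻ each). Size is set by nuclear charge: more protons means a smaller ion. V⁵⁺ (Z=23), Ca²⁺ (Z=20), K⁺ (Z=19), Cl⁻ (Z=17), P³⁻ (Z=15).
Merged order: V⁵⁺ < Ca²⁺ < K⁺ < Cl⁻ < P³⁻ — P³⁻ is number 5.

5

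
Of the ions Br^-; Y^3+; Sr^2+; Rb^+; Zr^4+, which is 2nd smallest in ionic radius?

Each ion has 36 electrons. The ranking follows nuclear charge in reverse — greater Z gives a smaller radius. Zr^4+ (Z=40), Y^3+ (Z=39), Sr^2+ (Z=38), Rb^+ (Z=37), Br^- (Z=35).
That gives Zr^4+ < Y^3+ < Sr^2+ < Rb^+ < Br^-. From the smallest end, number 2 is Y^3+.

Y^3+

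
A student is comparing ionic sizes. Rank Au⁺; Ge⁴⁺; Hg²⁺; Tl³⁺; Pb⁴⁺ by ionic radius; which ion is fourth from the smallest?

Tabulating Z and e⁻: Ge⁴⁺ has 28 e⁻ (Z=32), Pb⁴⁺ has 78 e⁻ (Z=82), Tl³⁺ has 78 e⁻ (Z=81), Hg²⁺ has 78 e⁻ (Z=80), Au⁺ has 78 e⁻ (Z=79). Ge⁴⁺ < Pb⁴⁺ (same group, period 4 vs 6); Pb⁴⁺ < Tl³⁺ (isoelectronic, higher Z=82 is smaller); Tl³⁺ < Hg²⁺ (both 78 e⁻, Z=81>80); Hg²⁺ < Au⁺ (isoelectronic, higher Z=80 is smaller).
That gives Ge⁴⁺ < Pb⁴⁺ < Tl³⁺ < Hg²⁺ < Au⁺. From the smallest end, number 4 is Hg²⁺.

Hg²⁺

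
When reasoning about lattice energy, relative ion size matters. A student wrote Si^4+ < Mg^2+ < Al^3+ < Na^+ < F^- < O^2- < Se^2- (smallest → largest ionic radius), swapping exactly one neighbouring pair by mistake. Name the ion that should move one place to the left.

Al^3+

The pair Mg^2+, Al^3+ is the wrong way round — both have 10 electrons but Z(Al)=13 > Z(Mg)=12, so Al^3+ should be the smaller of the two. All other adjacent pairs agree with periodic trends, so Al^3+ is the misplaced ion.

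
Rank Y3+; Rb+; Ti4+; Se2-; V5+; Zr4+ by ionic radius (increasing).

First list Z and electron count for each: V5+ (Z=23, 18 e⁻), Ti4+ (Z=22, 18 e⁻), Zr4+ (Z=40, 36 e⁻), Y3+ (Z=39, 36 e⁻), Rb+ (Z=37, 36 e⁻), Se2- (Z=34, 36 e⁻). V5+ < Ti4+ (isoelectronic, higher Z=23 is smaller); Ti4+ < Zr4+ (same group, 1 shell fewer); Zr4+ < Y3+ (isoelectronic, higher Z=40 is smaller); Y3+ < Rb+ (both 36 e⁻, Z=39>37); Rb+ < Se2- (both 36 e⁻, Z=37>34).

V5+ < Ti4+ < Zr4+ < Y3+ < Rb+ < Se2-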